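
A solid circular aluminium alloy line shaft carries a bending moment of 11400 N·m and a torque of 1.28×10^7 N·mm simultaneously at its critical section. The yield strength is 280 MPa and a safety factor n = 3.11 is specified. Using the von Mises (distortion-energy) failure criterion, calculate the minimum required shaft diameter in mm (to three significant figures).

σ_allow = σ_y/n = 280/3.11 = 90.03 MPa.
For a solid shaft σ_b = 32M/(πd³) and τ = 16T/(πd³), so the von Mises stress is σ' = (16/πd³)·√(4M²+3T²).
√(4M²+3T²) = √(4×(1.140×10^7)² + 3×(1.280×10^7)²) = 3.180×10^7 N·mm.
d³ = 16×3.180×10^7/(π×90.03) = 1.799×10^6 mm³.
d = 121.6 mm.

d = 122 mm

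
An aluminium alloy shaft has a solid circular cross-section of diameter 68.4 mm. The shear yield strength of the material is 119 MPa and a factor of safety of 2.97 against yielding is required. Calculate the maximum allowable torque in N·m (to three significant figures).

τ_allow = 119/2.97 = 40.07 MPa.
For a solid shaft T_allow = τ_allow·πd³/16; πd³/16 = π×68.4³/16 = 62830 mm³.
T_allow = 40.07×62830 = 2.518×10^6 N·mm = 2518 N·m.

T_allow = 2520 N·m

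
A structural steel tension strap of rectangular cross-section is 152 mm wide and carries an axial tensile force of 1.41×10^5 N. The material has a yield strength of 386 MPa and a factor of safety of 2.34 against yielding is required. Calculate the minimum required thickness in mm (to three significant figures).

t = 5.62 mm

σ_allow = 386/2.34 = 165.0 MPa.
Required area A = F/σ_allow = 141000/165.0 = 854.8 mm².
t = A/w = 854.8/152 = 5.623 mm.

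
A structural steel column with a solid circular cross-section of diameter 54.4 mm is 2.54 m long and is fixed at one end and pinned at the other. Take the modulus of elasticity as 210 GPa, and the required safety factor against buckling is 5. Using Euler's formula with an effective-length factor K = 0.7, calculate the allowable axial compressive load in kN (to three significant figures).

I = πd⁴/64 = π×54.4⁴/64 = 429900 mm⁴.
Effective length L_e = KL = 0.7×2.54 m = 1778 mm.
Euler critical load P_cr = π²EI/L_e² = π²×210000×429900/1778² = 281900 N.
P_allow = P_cr/n = 281900/5 = 56370 N.

P_allow = 56.4 kN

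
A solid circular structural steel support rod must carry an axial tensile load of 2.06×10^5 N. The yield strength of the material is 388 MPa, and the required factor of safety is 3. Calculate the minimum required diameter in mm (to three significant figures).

Allowable stress σ_allow = 388/3 = 129.3 MPa.
Required area A = F/σ_allow = 206000/129.3 = 1593 mm².
A = πd²/4 → d = √(4A/π) = 45.03 mm.

d = 45.0 mm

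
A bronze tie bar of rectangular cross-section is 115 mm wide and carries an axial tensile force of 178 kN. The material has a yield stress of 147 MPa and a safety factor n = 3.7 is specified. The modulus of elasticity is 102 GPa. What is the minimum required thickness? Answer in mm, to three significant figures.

σ_allow = 147/3.7 = 39.73 MPa.
Required area A = F/σ_allow = 178000/39.73 = 4480 mm².
t = A/w = 4480/115 = 38.96 mm.

t = 39.0 mm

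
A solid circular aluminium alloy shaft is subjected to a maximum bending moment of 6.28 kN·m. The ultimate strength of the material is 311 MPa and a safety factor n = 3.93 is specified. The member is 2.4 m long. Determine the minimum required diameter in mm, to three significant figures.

d = 93.2 mm

σ_allow = 311/3.93 = 79.13 MPa.
For a solid circular section σ = 32M/(πd³), so d³ = 32M/(π σ_allow) = 32×6280000/(π×79.13) = 808300 mm³.
d = 93.15 mm.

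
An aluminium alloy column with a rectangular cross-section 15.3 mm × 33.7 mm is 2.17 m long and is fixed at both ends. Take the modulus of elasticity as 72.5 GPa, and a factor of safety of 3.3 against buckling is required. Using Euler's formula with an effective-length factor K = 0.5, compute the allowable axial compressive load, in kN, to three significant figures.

P_allow = 1.85 kN

Buckling occurs about the weak axis: I_min = h·b³/12 = 33.7×15.3³/12 = 10060 mm⁴ (b = 15.3 mm is the smaller dimension).
Effective length L_e = KL = 0.5×2.17 m = 1085 mm.
Euler critical load P_cr = π²EI/L_e² = π²×72500×10060/1085² = 6114 N.
P_allow = P_cr/n = 6114/3.3 = 1853 N.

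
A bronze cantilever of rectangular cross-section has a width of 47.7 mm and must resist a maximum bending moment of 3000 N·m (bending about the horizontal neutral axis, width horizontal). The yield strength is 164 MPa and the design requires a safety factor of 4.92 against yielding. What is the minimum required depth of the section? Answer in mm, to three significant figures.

h = 106 mm

σ_allow = 164/4.92 = 33.33 MPa.
For a rectangular section σ = 6M/(bh²), so h² = 6M/(b σ_allow) = 6×3000000/(47.7×33.33) = 11320 mm².
h = 106.4 mm.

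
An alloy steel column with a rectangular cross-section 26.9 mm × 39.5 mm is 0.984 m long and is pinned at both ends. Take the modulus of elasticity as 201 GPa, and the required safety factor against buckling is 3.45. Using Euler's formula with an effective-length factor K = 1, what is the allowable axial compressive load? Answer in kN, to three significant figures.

Buckling occurs about the weak axis: I_min = h·b³/12 = 39.5×26.9³/12 = 64070 mm⁴ (b = 26.9 mm is the smaller dimension).
Effective length L_e = KL = 1×0.984 m = 984.0 mm.
Euler critical load P_cr = π²EI/L_e² = π²×201000×64070/984.0² = 131300 N.
P_allow = P_cr/n = 131300/3.45 = 38050 N.

P_allow = 38.1 kN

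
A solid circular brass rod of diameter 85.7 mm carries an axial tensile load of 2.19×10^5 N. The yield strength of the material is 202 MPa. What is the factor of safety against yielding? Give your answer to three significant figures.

n = 5.32

A = πd²/4 = 5768 mm².
σ = F/A = 219000/5768 = 37.97 MPa.
n = 202/37.97 = 5.321.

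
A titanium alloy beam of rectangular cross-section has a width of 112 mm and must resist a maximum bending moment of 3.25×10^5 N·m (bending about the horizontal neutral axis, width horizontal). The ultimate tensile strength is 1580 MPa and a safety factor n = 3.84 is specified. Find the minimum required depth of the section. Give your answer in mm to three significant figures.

σ_allow = 1580/3.84 = 411.5 MPa.
For a rectangular section σ = 6M/(bh²), so h² = 6M/(b σ_allow) = 6×3.2500×10^8/(112×411.5) = 42310 mm².
h = 205.7 mm.

h = 206 mm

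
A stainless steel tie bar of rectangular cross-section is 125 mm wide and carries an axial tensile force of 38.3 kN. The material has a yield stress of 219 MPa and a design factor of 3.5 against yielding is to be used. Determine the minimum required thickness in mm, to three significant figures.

σ_allow = 219/3.5 = 62.57 MPa.
Required area A = F/σ_allow = 38300/62.57 = 612.1 mm².
t = A/w = 612.1/125 = 4.897 mm.

t = 4.90 mm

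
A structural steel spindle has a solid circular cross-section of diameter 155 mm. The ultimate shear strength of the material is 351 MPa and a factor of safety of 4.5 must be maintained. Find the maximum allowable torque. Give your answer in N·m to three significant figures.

τ_allow = 351/4.5 = 78.00 MPa.
For a solid shaft T_allow = τ_allow·πd³/16; πd³/16 = π×155³/16 = 731200 mm³.
T_allow = 78.00×731200 = 5.703×10^7 N·mm = 57030 N·m.

T_allow = 57000 N·m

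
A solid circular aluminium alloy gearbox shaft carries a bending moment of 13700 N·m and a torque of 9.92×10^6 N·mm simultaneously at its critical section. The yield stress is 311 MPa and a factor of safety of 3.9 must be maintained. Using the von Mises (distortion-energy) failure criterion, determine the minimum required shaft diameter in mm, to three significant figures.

d = 127 mm

σ_allow = σ_y/n = 311/3.9 = 79.74 MPa.
For a solid shaft σ_b = 32M/(πd³) and τ = 16T/(πd³), so the von Mises stress is σ' = (16/πd³)·√(4M²+3T²).
√(4M²+3T²) = √(4×(1.370×10^7)² + 3×(9.920×10^6)²) = 3.234×10^7 N·mm.
d³ = 16×3.234×10^7/(π×79.74) = 2.066×10^6 mm³.
d = 127.4 mm.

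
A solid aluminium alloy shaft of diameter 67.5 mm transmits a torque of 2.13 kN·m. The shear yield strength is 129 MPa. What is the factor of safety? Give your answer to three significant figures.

τ = 16T/(πd³) = 16×2130000/(π×67.5³) = 35.27 MPa.
n = τ_limit/τ = 129/35.27 = 3.657.

n = 3.66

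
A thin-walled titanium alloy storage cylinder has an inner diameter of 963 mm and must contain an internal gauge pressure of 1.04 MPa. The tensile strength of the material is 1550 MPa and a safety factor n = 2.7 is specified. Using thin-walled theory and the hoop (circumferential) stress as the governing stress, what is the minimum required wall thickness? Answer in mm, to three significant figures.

t = 0.872 mm

σ_allow = 1550/2.7 = 574.1 MPa.
Hoop stress σ_h = pD/(2t), so t = pD/(2σ_allow) = 1.04×963/(2×574.1) = 0.8723 mm.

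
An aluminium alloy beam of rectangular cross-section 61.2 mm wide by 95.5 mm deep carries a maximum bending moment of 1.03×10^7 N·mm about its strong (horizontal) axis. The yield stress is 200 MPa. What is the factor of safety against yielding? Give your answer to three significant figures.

n = 1.81

Section modulus S = bh²/6 = 61.2×95.5²/6 = 93030 mm³.
σ = M/S = 1.0300×10^7/93030 = 110.7 MPa.
n = 200/110.7 = 1.806.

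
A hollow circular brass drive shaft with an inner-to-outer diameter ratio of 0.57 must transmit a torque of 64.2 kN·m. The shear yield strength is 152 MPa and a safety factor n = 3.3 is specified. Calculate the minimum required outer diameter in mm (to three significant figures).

τ_allow = 152/3.3 = 46.06 MPa.
For a hollow shaft τ = 16T/[πd_o³(1−k⁴)] with k = 0.57, so 1−k⁴ = 0.8944.
d_o³ = 16T/[π τ_allow (1−k⁴)] = 16×6.4200×10^7/(π×46.06×0.8944) = 7.936×10^6 mm³.
d_o = 199.5 mm.

d_o = 199 mm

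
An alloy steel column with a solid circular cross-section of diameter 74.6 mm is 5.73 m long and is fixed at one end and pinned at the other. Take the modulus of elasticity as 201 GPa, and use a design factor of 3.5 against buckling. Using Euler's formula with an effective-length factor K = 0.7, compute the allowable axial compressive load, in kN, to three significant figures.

P_allow = 53.6 kN

I = πd⁴/64 = π×74.6⁴/64 = 1.520×10^6 mm⁴.
Effective length L_e = KL = 0.7×5.73 m = 4011 mm.
Euler critical load P_cr = π²EI/L_e² = π²×201000×1.520×10^6/4011² = 187500 N.
P_allow = P_cr/n = 187500/3.5 = 53560 N.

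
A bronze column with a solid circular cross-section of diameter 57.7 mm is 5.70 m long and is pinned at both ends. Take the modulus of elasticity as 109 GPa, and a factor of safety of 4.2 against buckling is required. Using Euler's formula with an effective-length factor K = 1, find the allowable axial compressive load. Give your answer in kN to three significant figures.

P_allow = 4.29 kN

I = πd⁴/64 = π×57.7⁴/64 = 544100 mm⁴.
Effective length L_e = KL = 1×5.70 m = 5700 mm.
Euler critical load P_cr = π²EI/L_e² = π²×109000×544100/5700² = 18020 N.
P_allow = P_cr/n = 18020/4.2 = 4289 N.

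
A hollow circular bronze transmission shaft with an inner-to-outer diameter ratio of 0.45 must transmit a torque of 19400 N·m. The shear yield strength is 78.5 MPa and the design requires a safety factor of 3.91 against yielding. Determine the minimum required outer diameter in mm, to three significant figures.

d_o = 172 mm

τ_allow = 78.5/3.91 = 20.08 MPa.
For a hollow shaft τ = 16T/[πd_o³(1−k⁴)] with k = 0.45, so 1−k⁴ = 0.9590.
d_o³ = 16T/[π τ_allow (1−k⁴)] = 16×1.9400×10^7/(π×20.08×0.9590) = 5.132×10^6 mm³.
d_o = 172.5 mm.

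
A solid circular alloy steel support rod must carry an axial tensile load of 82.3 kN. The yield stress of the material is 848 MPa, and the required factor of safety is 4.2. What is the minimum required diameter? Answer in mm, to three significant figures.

d = 22.8 mm

Allowable stress σ_allow = 848/4.2 = 201.9 MPa.
Required area A = F/σ_allow = 82300/201.9 = 407.6 mm².
A = πd²/4 → d = √(4A/π) = 22.78 mm.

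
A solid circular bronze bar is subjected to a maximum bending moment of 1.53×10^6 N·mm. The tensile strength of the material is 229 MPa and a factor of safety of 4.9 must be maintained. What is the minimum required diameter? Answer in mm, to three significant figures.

d = 69.3 mm

σ_allow = 229/4.9 = 46.73 MPa.
For a solid circular section σ = 32M/(πd³), so d³ = 32M/(π σ_allow) = 32×1530000/(π×46.73) = 333500 mm³.
d = 69.35 mm.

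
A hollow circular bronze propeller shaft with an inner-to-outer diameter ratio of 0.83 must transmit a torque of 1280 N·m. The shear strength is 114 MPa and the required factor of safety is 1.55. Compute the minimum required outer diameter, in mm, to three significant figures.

τ_allow = 114/1.55 = 73.55 MPa.
For a hollow shaft τ = 16T/[πd_o³(1−k⁴)] with k = 0.83, so 1−k⁴ = 0.5254.
d_o³ = 16T/[π τ_allow (1−k⁴)] = 16×1280000/(π×73.55×0.5254) = 168700 mm³.
d_o = 55.25 mm.

d_o = 55.3 mm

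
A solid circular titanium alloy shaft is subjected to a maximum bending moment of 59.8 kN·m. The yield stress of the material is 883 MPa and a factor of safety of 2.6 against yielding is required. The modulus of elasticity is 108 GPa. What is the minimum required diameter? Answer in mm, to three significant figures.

d = 121 mm

σ_allow = 883/2.6 = 339.6 MPa.
For a solid circular section σ = 32M/(πd³), so d³ = 32M/(π σ_allow) = 32×5.9800×10^7/(π×339.6) = 1.794×10^6 mm³.
d = 121.5 mm.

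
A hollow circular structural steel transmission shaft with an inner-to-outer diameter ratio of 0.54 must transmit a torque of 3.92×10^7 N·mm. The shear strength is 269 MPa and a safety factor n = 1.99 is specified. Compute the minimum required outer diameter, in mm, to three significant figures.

d_o = 117 mm

τ_allow = 269/1.99 = 135.2 MPa.
For a hollow shaft τ = 16T/[πd_o³(1−k⁴)] with k = 0.54, so 1−k⁴ = 0.9150.
d_o³ = 16T/[π τ_allow (1−k⁴)] = 16×3.9200×10^7/(π×135.2×0.9150) = 1.614×10^6 mm³.
d_o = 117.3 mm.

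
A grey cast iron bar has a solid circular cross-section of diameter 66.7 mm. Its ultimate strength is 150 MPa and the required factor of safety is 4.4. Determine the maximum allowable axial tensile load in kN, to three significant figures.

F_allow = 119 kN

σ_allow = 150/4.4 = 34.09 MPa.
A = πd²/4 = π×66.7²/4 = 3494 mm².
F_allow = σ_allow × A = 34.09×3494 = 119100 N.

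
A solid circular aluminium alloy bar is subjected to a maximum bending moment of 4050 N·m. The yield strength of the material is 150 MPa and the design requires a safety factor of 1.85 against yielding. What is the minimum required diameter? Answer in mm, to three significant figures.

d = 79.8 mm

σ_allow = 150/1.85 = 81.08 MPa.
For a solid circular section σ = 32M/(πd³), so d³ = 32M/(π σ_allow) = 32×4050000/(π×81.08) = 508800 mm³.
d = 79.83 mm.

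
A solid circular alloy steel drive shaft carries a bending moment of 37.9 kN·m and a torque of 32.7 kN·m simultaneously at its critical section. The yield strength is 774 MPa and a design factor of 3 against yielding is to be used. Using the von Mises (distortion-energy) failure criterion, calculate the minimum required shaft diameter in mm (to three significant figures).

d = 123 mm

σ_allow = σ_y/n = 774/3 = 258.0 MPa.
For a solid shaft σ_b = 32M/(πd³) and τ = 16T/(πd³), so the von Mises stress is σ' = (16/πd³)·√(4M²+3T²).
√(4M²+3T²) = √(4×(3.790×10^7)² + 3×(3.270×10^7)²) = 9.462×10^7 N·mm.
d³ = 16×9.462×10^7/(π×258.0) = 1.868×10^6 mm³.
d = 123.2 mm.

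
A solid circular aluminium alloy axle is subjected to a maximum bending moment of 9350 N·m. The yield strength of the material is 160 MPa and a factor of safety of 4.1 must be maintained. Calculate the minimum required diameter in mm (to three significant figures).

d = 135 mm

σ_allow = 160/4.1 = 39.02 MPa.
For a solid circular section σ = 32M/(πd³), so d³ = 32M/(π σ_allow) = 32×9350000/(π×39.02) = 2.440×10^6 mm³.
d = 134.6 mm.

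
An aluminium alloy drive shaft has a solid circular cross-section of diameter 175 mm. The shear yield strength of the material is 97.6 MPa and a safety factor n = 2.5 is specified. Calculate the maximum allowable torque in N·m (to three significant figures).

τ_allow = 97.6/2.5 = 39.04 MPa.
For a solid shaft T_allow = τ_allow·πd³/16; πd³/16 = π×175³/16 = 1.052×10^6 mm³.
T_allow = 39.04×1.052×10^6 = 4.108×10^7 N·mm = 41080 N·m.

T_allow = 41100 N·m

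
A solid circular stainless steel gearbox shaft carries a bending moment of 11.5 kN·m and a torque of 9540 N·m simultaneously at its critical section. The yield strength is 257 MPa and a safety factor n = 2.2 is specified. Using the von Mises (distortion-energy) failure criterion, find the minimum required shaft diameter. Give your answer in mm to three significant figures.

σ_allow = σ_y/n = 257/2.2 = 116.8 MPa.
For a solid shaft σ_b = 32M/(πd³) and τ = 16T/(πd³), so the von Mises stress is σ' = (16/πd³)·√(4M²+3T²).
√(4M²+3T²) = √(4×(1.150×10^7)² + 3×(9.540×10^6)²) = 2.832×10^7 N·mm.
d³ = 16×2.832×10^7/(π×116.8) = 1.235×10^6 mm³.
d = 107.3 mm.

d = 107 mm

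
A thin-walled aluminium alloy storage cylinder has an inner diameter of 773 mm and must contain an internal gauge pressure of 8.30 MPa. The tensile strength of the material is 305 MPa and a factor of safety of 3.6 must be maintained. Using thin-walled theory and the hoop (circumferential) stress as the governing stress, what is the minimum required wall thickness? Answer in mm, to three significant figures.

t = 37.9 mm

σ_allow = 305/3.6 = 84.72 MPa.
Hoop stress σ_h = pD/(2t), so t = pD/(2σ_allow) = 8.30×773/(2×84.72) = 37.86 mm.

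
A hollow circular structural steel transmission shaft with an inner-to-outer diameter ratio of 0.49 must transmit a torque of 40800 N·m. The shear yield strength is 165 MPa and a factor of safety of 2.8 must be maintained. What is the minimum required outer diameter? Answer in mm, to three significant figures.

τ_allow = 165/2.8 = 58.93 MPa.
For a hollow shaft τ = 16T/[πd_o³(1−k⁴)] with k = 0.49, so 1−k⁴ = 0.9424.
d_o³ = 16T/[π τ_allow (1−k⁴)] = 16×4.0800×10^7/(π×58.93×0.9424) = 3.742×10^6 mm³.
d_o = 155.2 mm.

d_o = 155 mm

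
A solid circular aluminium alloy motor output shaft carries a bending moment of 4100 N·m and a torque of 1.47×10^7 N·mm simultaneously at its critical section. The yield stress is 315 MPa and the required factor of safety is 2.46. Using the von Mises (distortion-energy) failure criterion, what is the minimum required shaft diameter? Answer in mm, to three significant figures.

d = 102 mm

σ_allow = σ_y/n = 315/2.46 = 128.0 MPa.
For a solid shaft σ_b = 32M/(πd³) and τ = 16T/(πd³), so the von Mises stress is σ' = (16/πd³)·√(4M²+3T²).
√(4M²+3T²) = √(4×(4.100×10^6)² + 3×(1.470×10^7)²) = 2.675×10^7 N·mm.
d³ = 16×2.675×10^7/(π×128.0) = 1.064×10^6 mm³.
d = 102.1 mm.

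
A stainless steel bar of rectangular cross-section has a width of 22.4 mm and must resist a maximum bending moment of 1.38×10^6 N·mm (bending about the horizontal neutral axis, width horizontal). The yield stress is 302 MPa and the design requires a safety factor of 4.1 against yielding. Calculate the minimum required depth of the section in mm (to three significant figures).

σ_allow = 302/4.1 = 73.66 MPa.
For a rectangular section σ = 6M/(bh²), so h² = 6M/(b σ_allow) = 6×1380000/(22.4×73.66) = 5018 mm².
h = 70.84 mm.

h = 70.8 mm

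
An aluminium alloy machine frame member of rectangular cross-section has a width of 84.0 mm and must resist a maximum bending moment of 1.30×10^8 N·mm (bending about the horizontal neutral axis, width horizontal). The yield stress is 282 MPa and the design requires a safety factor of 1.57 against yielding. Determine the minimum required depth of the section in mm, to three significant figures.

σ_allow = 282/1.57 = 179.6 MPa.
For a rectangular section σ = 6M/(bh²), so h² = 6M/(b σ_allow) = 6×1.3000×10^8/(84.0×179.6) = 51700 mm².
h = 227.4 mm.

h = 227 mm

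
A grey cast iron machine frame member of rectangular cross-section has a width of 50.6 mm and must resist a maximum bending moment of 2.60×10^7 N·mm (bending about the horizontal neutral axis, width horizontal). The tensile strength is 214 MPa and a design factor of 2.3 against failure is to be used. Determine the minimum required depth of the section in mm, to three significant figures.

h = 182 mm

σ_allow = 214/2.3 = 93.04 MPa.
For a rectangular section σ = 6M/(bh²), so h² = 6M/(b σ_allow) = 6×2.6000×10^7/(50.6×93.04) = 33140 mm².
h = 182.0 mm.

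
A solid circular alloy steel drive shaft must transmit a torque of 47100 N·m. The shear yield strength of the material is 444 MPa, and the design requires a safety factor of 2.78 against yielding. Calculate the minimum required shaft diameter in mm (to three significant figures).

d = 115 mm

Allowable shear stress τ_allow = 444/2.78 = 159.7 MPa.
For a solid shaft τ = 16T/(πd³), so d³ = 16T/(π τ_allow) = 16×4.7100×10^7/(π×159.7) = 1.502×10^6 mm³.
d = (1.502×10^6)^(1/3) = 114.5 mm.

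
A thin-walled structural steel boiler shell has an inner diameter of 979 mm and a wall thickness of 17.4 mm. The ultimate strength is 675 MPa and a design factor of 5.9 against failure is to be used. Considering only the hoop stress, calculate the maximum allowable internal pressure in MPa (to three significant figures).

σ_allow = 675/5.9 = 114.4 MPa.
σ_h = pD/(2t) → p_allow = 2σ_allow t/D = 2×114.4×17.4/979 = 4.067 MPa.

p_allow = 4.07 MPa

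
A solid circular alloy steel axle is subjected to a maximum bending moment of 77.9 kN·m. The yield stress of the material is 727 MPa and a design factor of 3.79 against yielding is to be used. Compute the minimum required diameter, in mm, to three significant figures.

σ_allow = 727/3.79 = 191.8 MPa.
For a solid circular section σ = 32M/(πd³), so d³ = 32M/(π σ_allow) = 32×7.7900×10^7/(π×191.8) = 4.137×10^6 mm³.
d = 160.5 mm.

d = 161 mm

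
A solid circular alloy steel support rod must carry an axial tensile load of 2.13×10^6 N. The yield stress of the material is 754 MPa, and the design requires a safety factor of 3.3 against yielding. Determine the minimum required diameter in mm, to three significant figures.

d = 109 mm

Allowable stress σ_allow = 754/3.3 = 228.5 MPa.
Required area A = F/σ_allow = 2130000/228.5 = 9322 mm².
A = πd²/4 → d = √(4A/π) = 108.9 mm.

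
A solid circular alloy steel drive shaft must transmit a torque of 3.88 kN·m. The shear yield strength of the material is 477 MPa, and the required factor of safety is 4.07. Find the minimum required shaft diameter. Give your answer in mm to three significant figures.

d = 55.2 mm

Allowable shear stress τ_allow = 477/4.07 = 117.2 MPa.
For a solid shaft τ = 16T/(πd³), so d³ = 16T/(π τ_allow) = 16×3880000/(π×117.2) = 168600 mm³.
d = (168600)^(1/3) = 55.24 mm.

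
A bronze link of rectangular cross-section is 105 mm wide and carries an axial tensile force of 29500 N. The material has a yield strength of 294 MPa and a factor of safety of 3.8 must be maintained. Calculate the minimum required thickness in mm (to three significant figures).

t = 3.63 mm

σ_allow = 294/3.8 = 77.37 MPa.
Required area A = F/σ_allow = 29500/77.37 = 381.3 mm².
t = A/w = 381.3/105 = 3.631 mm.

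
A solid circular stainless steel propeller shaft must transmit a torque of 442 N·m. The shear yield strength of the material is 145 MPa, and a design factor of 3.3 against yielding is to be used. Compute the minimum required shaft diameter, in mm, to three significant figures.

d = 37.1 mm

Allowable shear stress τ_allow = 145/3.3 = 43.94 MPa.
For a solid shaft τ = 16T/(πd³), so d³ = 16T/(π τ_allow) = 16×442000/(π×43.94) = 51230 mm³.
d = (51230)^(1/3) = 37.14 mm.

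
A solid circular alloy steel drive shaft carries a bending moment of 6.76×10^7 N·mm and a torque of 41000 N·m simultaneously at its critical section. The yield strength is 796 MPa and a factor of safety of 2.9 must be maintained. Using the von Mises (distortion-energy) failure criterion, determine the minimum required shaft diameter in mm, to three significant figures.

σ_allow = σ_y/n = 796/2.9 = 274.5 MPa.
For a solid shaft σ_b = 32M/(πd³) and τ = 16T/(πd³), so the von Mises stress is σ' = (16/πd³)·√(4M²+3T²).
√(4M²+3T²) = √(4×(6.760×10^7)² + 3×(4.100×10^7)²) = 1.527×10^8 N·mm.
d³ = 16×1.527×10^8/(π×274.5) = 2.834×10^6 mm³.
d = 141.5 mm.

d = 142 mm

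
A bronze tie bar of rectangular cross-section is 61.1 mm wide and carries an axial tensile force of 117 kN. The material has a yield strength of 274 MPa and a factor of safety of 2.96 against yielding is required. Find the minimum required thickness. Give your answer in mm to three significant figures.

t = 20.7 mm

σ_allow = 274/2.96 = 92.57 MPa.
Required area A = F/σ_allow = 117000/92.57 = 1264 mm².
t = A/w = 1264/61.1 = 20.69 mm.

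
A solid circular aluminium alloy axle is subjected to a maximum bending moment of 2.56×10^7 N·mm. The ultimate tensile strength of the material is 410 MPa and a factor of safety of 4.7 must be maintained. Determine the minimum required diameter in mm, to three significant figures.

d = 144 mm

σ_allow = 410/4.7 = 87.23 MPa.
For a solid circular section σ = 32M/(πd³), so d³ = 32M/(π σ_allow) = 32×2.5600×10^7/(π×87.23) = 2.989×10^6 mm³.
d = 144.1 mm.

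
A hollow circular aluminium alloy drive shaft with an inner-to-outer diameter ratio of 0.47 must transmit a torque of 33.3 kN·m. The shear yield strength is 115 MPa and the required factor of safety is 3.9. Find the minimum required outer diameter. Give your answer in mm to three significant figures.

d_o = 182 mm

τ_allow = 115/3.9 = 29.49 MPa.
For a hollow shaft τ = 16T/[πd_o³(1−k⁴)] with k = 0.47, so 1−k⁴ = 0.9512.
d_o³ = 16T/[π τ_allow (1−k⁴)] = 16×3.3300×10^7/(π×29.49×0.9512) = 6.047×10^6 mm³.
d_o = 182.2 mm.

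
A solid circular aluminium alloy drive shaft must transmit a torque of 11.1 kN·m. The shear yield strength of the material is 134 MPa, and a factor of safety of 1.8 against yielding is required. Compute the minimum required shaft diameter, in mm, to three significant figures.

Allowable shear stress τ_allow = 134/1.8 = 74.44 MPa.
For a solid shaft τ = 16T/(πd³), so d³ = 16T/(π τ_allow) = 16×1.1100×10^7/(π×74.44) = 759400 mm³.
d = (759400)^(1/3) = 91.23 mm.

d = 91.2 mm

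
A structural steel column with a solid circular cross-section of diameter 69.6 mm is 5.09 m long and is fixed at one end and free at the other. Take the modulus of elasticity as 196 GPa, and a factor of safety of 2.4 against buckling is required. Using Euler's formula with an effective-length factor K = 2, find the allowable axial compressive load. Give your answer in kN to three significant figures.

I = πd⁴/64 = π×69.6⁴/64 = 1.152×10^6 mm⁴.
Effective length L_e = KL = 2×5.09 m = 10180 mm.
Euler critical load P_cr = π²EI/L_e² = π²×196000×1.152×10^6/10180² = 21500 N.
P_allow = P_cr/n = 21500/2.4 = 8959 N.

P_allow = 8.96 kN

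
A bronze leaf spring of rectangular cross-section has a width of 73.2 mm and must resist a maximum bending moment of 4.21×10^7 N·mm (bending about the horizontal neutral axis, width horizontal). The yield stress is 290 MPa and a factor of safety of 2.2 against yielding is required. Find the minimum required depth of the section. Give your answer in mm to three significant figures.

σ_allow = 290/2.2 = 131.8 MPa.
For a rectangular section σ = 6M/(bh²), so h² = 6M/(b σ_allow) = 6×4.2100×10^7/(73.2×131.8) = 26180 mm².
h = 161.8 mm.

h = 162 mm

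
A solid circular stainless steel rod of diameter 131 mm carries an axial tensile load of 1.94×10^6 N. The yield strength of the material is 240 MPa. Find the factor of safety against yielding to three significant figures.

n = 1.67

A = πd²/4 = 13480 mm².
σ = F/A = 1940000/13480 = 143.9 MPa.
n = 240/143.9 = 1.667.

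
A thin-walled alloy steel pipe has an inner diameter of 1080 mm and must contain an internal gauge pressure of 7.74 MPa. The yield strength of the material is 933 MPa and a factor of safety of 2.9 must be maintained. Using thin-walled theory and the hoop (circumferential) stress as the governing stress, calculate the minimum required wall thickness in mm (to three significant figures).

σ_allow = 933/2.9 = 321.7 MPa.
Hoop stress σ_h = pD/(2t), so t = pD/(2σ_allow) = 7.74×1080/(2×321.7) = 12.99 mm.

t = 13.0 mm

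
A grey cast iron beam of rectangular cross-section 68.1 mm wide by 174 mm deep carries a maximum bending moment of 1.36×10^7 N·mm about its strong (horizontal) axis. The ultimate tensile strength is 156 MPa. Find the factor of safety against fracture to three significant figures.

Section modulus S = bh²/6 = 68.1×174²/6 = 343600 mm³.
σ = M/S = 1.3600×10^7/343600 = 39.58 MPa.
n = 156/39.58 = 3.942.

n = 3.94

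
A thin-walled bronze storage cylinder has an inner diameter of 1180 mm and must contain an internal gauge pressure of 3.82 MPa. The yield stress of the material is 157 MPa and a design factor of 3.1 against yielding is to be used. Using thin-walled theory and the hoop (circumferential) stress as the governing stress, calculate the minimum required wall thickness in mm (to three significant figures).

σ_allow = 157/3.1 = 50.65 MPa.
Hoop stress σ_h = pD/(2t), so t = pD/(2σ_allow) = 3.82×1180/(2×50.65) = 44.50 mm.

t = 44.5 mm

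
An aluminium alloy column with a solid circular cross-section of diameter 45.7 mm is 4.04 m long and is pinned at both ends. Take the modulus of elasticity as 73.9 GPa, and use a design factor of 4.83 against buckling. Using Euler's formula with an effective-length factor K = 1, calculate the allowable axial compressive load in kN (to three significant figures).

P_allow = 1.98 kN

I = πd⁴/64 = π×45.7⁴/64 = 214100 mm⁴.
Effective length L_e = KL = 1×4.04 m = 4040 mm.
Euler critical load P_cr = π²EI/L_e² = π²×73900×214100/4040² = 9568 N.
P_allow = P_cr/n = 9568/4.83 = 1981 N.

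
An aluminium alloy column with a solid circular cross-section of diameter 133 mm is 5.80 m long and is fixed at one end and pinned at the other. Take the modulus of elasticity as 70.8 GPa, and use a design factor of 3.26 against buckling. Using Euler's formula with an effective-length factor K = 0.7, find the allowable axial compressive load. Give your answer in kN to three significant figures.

I = πd⁴/64 = π×133⁴/64 = 1.536×10^7 mm⁴.
Effective length L_e = KL = 0.7×5.80 m = 4060 mm.
Euler critical load P_cr = π²EI/L_e² = π²×70800×1.536×10^7/4060² = 651100 N.
P_allow = P_cr/n = 651100/3.26 = 199700 N.

P_allow = 200 kN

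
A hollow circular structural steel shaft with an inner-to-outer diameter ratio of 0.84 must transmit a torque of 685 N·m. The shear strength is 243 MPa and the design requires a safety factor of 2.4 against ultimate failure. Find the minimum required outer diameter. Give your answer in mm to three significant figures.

d_o = 40.9 mm

τ_allow = 243/2.4 = 101.2 MPa.
For a hollow shaft τ = 16T/[πd_o³(1−k⁴)] with k = 0.84, so 1−k⁴ = 0.5021.
d_o³ = 16T/[π τ_allow (1−k⁴)] = 16×685000/(π×101.2×0.5021) = 68620 mm³.
d_o = 40.94 mm.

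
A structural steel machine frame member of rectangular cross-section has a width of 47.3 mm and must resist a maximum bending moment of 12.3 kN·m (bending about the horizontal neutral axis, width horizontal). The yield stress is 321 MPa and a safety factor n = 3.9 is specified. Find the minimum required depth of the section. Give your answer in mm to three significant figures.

σ_allow = 321/3.9 = 82.31 MPa.
For a rectangular section σ = 6M/(bh²), so h² = 6M/(b σ_allow) = 6×1.2300×10^7/(47.3×82.31) = 18960 mm².
h = 137.7 mm.

h = 138 mm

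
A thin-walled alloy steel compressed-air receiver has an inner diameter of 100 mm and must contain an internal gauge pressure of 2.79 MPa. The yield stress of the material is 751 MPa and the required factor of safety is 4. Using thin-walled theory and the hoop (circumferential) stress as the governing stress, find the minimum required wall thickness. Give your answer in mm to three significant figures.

σ_allow = 751/4 = 187.8 MPa.
Hoop stress σ_h = pD/(2t), so t = pD/(2σ_allow) = 2.79×100/(2×187.8) = 0.7430 mm.

t = 0.743 mm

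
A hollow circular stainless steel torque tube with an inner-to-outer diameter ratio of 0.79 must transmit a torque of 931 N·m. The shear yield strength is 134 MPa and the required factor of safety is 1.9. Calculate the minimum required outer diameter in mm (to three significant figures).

τ_allow = 134/1.9 = 70.53 MPa.
For a hollow shaft τ = 16T/[πd_o³(1−k⁴)] with k = 0.79, so 1−k⁴ = 0.6105.
d_o³ = 16T/[π τ_allow (1−k⁴)] = 16×931000/(π×70.53×0.6105) = 110100 mm³.
d_o = 47.93 mm.

d_o = 47.9 mm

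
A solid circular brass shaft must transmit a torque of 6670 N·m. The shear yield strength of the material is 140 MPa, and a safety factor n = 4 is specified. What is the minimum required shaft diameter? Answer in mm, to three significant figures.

d = 99.0 mm

Allowable shear stress τ_allow = 140/4 = 35.00 MPa.
For a solid shaft τ = 16T/(πd³), so d³ = 16T/(π τ_allow) = 16×6670000/(π×35.00) = 970600 mm³.
d = (970600)^(1/3) = 99.01 mm.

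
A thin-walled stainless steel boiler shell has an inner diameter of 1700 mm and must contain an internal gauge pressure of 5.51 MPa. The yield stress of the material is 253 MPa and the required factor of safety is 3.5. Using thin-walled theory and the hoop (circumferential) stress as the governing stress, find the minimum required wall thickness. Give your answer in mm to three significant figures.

σ_allow = 253/3.5 = 72.29 MPa.
Hoop stress σ_h = pD/(2t), so t = pD/(2σ_allow) = 5.51×1700/(2×72.29) = 64.79 mm.

t = 64.8 mm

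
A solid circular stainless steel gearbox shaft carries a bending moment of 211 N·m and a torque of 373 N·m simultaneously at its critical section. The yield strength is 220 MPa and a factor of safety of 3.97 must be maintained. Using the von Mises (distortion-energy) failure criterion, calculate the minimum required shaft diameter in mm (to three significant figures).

σ_allow = σ_y/n = 220/3.97 = 55.42 MPa.
For a solid shaft σ_b = 32M/(πd³) and τ = 16T/(πd³), so the von Mises stress is σ' = (16/πd³)·√(4M²+3T²).
√(4M²+3T²) = √(4×(211000)² + 3×(373000)²) = 771700 N·mm.
d³ = 16×771700/(π×55.42) = 70920 mm³.
d = 41.39 mm.

d = 41.4 mm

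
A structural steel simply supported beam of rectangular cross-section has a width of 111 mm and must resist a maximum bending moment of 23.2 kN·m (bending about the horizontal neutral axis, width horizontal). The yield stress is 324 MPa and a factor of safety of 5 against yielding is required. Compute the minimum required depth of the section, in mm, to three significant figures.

h = 139 mm

σ_allow = 324/5 = 64.80 MPa.
For a rectangular section σ = 6M/(bh²), so h² = 6M/(b σ_allow) = 6×2.3200×10^7/(111×64.80) = 19350 mm².
h = 139.1 mm.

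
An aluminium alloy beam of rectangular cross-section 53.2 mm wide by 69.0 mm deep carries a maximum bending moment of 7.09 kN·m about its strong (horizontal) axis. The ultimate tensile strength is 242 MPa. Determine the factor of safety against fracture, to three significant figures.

n = 1.44

Section modulus S = bh²/6 = 53.2×69.0²/6 = 42210 mm³.
σ = M/S = 7090000/42210 = 168.0 MPa.
n = 242/168.0 = 1.441.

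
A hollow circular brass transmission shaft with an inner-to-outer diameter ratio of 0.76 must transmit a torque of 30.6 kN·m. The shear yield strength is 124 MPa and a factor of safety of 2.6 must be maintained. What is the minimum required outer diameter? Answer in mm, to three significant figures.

d_o = 170 mm

τ_allow = 124/2.6 = 47.69 MPa.
For a hollow shaft τ = 16T/[πd_o³(1−k⁴)] with k = 0.76, so 1−k⁴ = 0.6664.
d_o³ = 16T/[π τ_allow (1−k⁴)] = 16×3.0600×10^7/(π×47.69×0.6664) = 4.904×10^6 mm³.
d_o = 169.9 mm.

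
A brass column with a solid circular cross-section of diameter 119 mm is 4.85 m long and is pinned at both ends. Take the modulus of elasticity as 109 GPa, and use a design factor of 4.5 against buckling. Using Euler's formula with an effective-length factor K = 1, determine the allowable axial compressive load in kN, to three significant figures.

P_allow = 100 kN

I = πd⁴/64 = π×119⁴/64 = 9.844×10^6 mm⁴.
Effective length L_e = KL = 1×4.85 m = 4850 mm.
Euler critical load P_cr = π²EI/L_e² = π²×109000×9.844×10^6/4850² = 450200 N.
P_allow = P_cr/n = 450200/4.5 = 100000 N.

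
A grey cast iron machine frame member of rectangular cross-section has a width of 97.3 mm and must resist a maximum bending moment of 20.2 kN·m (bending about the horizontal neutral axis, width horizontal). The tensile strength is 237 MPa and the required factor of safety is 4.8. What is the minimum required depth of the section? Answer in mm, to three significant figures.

σ_allow = 237/4.8 = 49.38 MPa.
For a rectangular section σ = 6M/(bh²), so h² = 6M/(b σ_allow) = 6×2.0200×10^7/(97.3×49.38) = 25230 mm².
h = 158.8 mm.

h = 159 mm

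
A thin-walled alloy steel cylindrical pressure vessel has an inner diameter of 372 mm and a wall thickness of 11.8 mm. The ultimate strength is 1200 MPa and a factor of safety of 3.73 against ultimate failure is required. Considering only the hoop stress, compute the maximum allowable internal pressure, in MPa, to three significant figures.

σ_allow = 1200/3.73 = 321.7 MPa.
σ_h = pD/(2t) → p_allow = 2σ_allow t/D = 2×321.7×11.8/372 = 20.41 MPa.

p_allow = 20.4 MPa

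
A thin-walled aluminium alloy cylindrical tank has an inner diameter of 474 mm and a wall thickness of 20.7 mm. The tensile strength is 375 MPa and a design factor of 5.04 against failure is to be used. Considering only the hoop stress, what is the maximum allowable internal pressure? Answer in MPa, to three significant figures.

p_allow = 6.50 MPa

σ_allow = 375/5.04 = 74.40 MPa.
σ_h = pD/(2t) → p_allow = 2σ_allow t/D = 2×74.40×20.7/474 = 6.499 MPa.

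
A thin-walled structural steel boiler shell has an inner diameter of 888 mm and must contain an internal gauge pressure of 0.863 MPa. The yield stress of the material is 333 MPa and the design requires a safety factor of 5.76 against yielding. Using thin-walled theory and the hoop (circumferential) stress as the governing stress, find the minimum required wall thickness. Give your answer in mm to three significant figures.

t = 6.63 mm

σ_allow = 333/5.76 = 57.81 MPa.
Hoop stress σ_h = pD/(2t), so t = pD/(2σ_allow) = 0.863×888/(2×57.81) = 6.628 mm.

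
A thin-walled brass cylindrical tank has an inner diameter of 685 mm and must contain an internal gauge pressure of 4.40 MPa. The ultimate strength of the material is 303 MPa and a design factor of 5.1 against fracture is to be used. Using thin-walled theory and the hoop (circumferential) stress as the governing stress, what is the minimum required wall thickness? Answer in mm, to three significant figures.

t = 25.4 mm

σ_allow = 303/5.1 = 59.41 MPa.
Hoop stress σ_h = pD/(2t), so t = pD/(2σ_allow) = 4.40×685/(2×59.41) = 25.37 mm.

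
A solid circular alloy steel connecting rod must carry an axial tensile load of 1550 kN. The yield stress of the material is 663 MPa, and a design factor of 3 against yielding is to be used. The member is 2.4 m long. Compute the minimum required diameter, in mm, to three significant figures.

Allowable stress σ_allow = 663/3 = 221.0 MPa.
Required area A = F/σ_allow = 1550000/221.0 = 7014 mm².
A = πd²/4 → d = √(4A/π) = 94.50 mm.

d = 94.5 mm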